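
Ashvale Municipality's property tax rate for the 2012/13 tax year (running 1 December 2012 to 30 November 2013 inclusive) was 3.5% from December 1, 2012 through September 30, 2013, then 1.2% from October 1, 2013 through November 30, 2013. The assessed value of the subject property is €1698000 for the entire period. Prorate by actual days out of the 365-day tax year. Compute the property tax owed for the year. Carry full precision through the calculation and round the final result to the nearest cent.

December 1, 2012 – September 30, 2013: 304 days at 3.5% → €1698000 × 3.5% × 304/365 = €49497.8630
October 1 – November 30, 2013: 61 days at 1.2% → €1698000 × 1.2% × 61/365 = €3405.3041
Total = €52903.1671

€52903.17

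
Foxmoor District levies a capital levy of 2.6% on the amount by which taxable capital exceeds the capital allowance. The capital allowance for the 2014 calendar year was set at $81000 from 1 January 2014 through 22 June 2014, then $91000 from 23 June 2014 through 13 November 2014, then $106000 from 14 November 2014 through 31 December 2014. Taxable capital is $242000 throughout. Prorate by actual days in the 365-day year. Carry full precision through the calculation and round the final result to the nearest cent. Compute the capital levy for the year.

$3997.95

1 January – 22 June 2014: 173 days, exemption $81000 → ($242000 − $81000) × 2.6% × 173/365 = $1984.0493
23 June – 13 November 2014: 144 days, exemption $91000 → ($242000 − $91000) × 2.6% × 144/365 = $1548.8877
14 November – 31 December 2014: 48 days, exemption $106000 → ($242000 − $106000) × 2.6% × 48/365 = $465.0082
Total = $3997.9452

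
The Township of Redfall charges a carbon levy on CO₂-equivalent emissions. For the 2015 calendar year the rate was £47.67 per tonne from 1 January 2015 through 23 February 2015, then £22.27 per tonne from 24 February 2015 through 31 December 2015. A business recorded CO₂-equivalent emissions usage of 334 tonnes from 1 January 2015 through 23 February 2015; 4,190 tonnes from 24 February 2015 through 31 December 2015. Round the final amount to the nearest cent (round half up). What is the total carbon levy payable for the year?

1 January – 23 February 2015: 334 tonnes at £47.67/tonne → £15,921.78
24 February – 31 December 2015: 4,190 tonnes at £22.27/tonne → £93,311.30

£109,233.08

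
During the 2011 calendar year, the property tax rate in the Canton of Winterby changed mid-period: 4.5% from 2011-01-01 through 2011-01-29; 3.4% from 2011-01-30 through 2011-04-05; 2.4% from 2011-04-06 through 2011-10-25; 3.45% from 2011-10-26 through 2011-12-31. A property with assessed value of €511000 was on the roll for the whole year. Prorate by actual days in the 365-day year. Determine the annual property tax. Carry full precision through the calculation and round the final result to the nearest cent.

€15025.50

2011-01-01 to 2011-01-29: 29 days at 4.5% → €511000 × 4.5% × 29/365 = €1827.0000
2011-01-30 to 2011-04-05: 66 days at 3.4% → €511000 × 3.4% × 66/365 = €3141.6000
2011-04-06 to 2011-10-25: 203 days at 2.4% → €511000 × 2.4% × 203/365 = €6820.8000
2011-10-26 to 2011-12-31: 67 days at 3.45% → €511000 × 3.45% × 67/365 = €3236.1000
Total = €15025.5000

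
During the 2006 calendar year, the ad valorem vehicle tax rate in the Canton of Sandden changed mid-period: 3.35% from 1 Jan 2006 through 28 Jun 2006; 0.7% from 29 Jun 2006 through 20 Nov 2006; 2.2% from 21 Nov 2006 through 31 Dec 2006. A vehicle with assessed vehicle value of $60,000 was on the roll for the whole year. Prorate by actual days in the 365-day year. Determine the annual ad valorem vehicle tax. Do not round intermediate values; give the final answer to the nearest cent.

1 Jan – 28 Jun 2006: 179 days at 3.35% → $60,000 × 3.35% × 179/365 = $985.7260
29 Jun – 20 Nov 2006: 145 days at 0.7% → $60,000 × 0.7% × 145/365 = $166.8493
21 Nov – 31 Dec 2006: 41 days at 2.2% → $60,000 × 2.2% × 41/365 = $148.2740
Total = $1,300.8493

$1,300.85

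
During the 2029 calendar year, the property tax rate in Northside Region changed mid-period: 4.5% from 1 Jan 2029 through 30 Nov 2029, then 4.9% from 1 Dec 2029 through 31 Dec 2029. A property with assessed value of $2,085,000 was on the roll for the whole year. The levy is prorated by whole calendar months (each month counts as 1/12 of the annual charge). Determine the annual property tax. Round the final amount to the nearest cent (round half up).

1 Jan – 30 Nov 2029: 11 months at 4.5% → $2,085,000 × 4.5% × 11/12 = $86,006.2500
1 Dec – 31 Dec 2029: 1 month at 4.9% → $2,085,000 × 4.9% × 1/12 = $8,513.7500
Total = $94,520.0000

$94,520.00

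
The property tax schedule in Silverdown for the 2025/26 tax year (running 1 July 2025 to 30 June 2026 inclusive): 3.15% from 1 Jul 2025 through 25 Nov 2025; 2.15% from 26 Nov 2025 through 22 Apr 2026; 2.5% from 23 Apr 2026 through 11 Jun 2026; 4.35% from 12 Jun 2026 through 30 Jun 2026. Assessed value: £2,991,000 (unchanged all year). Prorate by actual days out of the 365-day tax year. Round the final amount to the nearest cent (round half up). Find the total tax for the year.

1 Jul – 25 Nov 2025: 148 days at 3.15% → £2,991,000 × 3.15% × 148/365 = £38,202.8548
26 Nov 2025 – 22 Apr 2026: 148 days at 2.15% → £2,991,000 × 2.15% × 148/365 = £26,074.9644
23 Apr – 11 Jun 2026: 50 days at 2.5% → £2,991,000 × 2.5% × 50/365 = £10,243.1507
12 Jun – 30 Jun 2026: 19 days at 4.35% → £2,991,000 × 4.35% × 19/365 = £6,772.7712
Total = £81,293.7411

£81,293.74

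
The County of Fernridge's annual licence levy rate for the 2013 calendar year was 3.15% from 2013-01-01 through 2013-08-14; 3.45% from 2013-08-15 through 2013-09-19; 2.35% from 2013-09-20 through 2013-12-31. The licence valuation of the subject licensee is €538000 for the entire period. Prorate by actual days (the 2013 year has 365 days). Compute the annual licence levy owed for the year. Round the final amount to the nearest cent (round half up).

€15891.64

2013-01-01 to 2013-08-14: 226 days at 3.15% → €538000 × 3.15% × 226/365 = €10493.2110
2013-08-15 to 2013-09-19: 36 days at 3.45% → €538000 × 3.45% × 36/365 = €1830.6740
2013-09-20 to 2013-12-31: 103 days at 2.35% → €538000 × 2.35% × 103/365 = €3567.7507
Total = €15891.6356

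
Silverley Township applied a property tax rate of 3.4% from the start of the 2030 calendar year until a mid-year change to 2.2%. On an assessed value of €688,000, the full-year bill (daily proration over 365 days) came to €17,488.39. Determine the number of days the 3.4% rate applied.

Let d = days at the first rate; then 365 − d days at the second rate.
€688,000 × [3.4%·d + 2.2%·(365−d)] / 365 = €17,488.39
Solving gives d = 104, so the new rate took effect on 15 April 2030.

104 days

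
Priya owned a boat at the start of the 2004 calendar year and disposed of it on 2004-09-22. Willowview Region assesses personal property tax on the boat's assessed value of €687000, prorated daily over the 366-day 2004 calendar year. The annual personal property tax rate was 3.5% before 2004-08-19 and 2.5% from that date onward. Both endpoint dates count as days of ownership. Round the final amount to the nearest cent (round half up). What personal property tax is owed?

€16818.36

2004-01-01 to 2004-08-18: 231 days at 3.5% → €687000 × 3.5% × 231/366 = €15175.9426
2004-08-19 to 2004-09-22: 35 days at 2.5% → €687000 × 2.5% × 35/366 = €1642.4180
Total = €16818.3607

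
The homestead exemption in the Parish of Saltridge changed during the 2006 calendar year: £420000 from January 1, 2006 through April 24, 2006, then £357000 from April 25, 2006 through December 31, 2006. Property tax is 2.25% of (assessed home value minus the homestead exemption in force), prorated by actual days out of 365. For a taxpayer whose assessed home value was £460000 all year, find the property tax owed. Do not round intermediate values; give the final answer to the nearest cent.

£1874.77

January 1 – April 24, 2006: 114 days, exemption £420000 → (£460000 − £420000) × 2.25% × 114/365 = £281.0959
April 25 – December 31, 2006: 251 days, exemption £357000 → (£460000 − £357000) × 2.25% × 251/365 = £1593.6781
Total = £1874.7740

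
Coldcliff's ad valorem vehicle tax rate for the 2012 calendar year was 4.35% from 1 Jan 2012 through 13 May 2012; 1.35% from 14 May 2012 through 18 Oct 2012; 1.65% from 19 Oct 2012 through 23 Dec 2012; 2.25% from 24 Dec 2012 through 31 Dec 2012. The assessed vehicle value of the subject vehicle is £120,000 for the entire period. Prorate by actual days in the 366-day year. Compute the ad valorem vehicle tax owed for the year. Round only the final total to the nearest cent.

£3,026.56

1 Jan – 13 May 2012: 134 days at 4.35% → £120,000 × 4.35% × 134/366 = £1,911.1475
14 May – 18 Oct 2012: 158 days at 1.35% → £120,000 × 1.35% × 158/366 = £699.3443
19 Oct – 23 Dec 2012: 66 days at 1.65% → £120,000 × 1.65% × 66/366 = £357.0492
24 Dec – 31 Dec 2012: 8 days at 2.25% → £120,000 × 2.25% × 8/366 = £59.0164
Total = £3,026.5574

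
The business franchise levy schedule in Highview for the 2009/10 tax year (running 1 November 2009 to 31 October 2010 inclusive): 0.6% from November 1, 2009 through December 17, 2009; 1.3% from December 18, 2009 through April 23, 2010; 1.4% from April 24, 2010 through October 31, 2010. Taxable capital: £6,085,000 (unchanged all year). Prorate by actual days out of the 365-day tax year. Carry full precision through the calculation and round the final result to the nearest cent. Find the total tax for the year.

November 1 – December 17, 2009: 47 days at 0.6% → £6,085,000 × 0.6% × 47/365 = £4,701.2877
December 18, 2009 – April 23, 2010: 127 days at 1.3% → £6,085,000 × 1.3% × 127/365 = £27,524.2055
April 24 – October 31, 2010: 191 days at 1.4% → £6,085,000 × 1.4% × 191/365 = £44,578.8767
Total = £76,804.3699

£76,804.37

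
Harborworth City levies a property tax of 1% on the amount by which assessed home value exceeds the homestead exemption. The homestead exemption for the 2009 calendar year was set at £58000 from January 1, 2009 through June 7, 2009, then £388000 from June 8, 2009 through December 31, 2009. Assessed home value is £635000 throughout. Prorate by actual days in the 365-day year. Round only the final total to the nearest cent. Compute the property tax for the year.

£3898.49

January 1 – June 7, 2009: 158 days, exemption £58000 → (£635000 − £58000) × 1% × 158/365 = £2497.6986
June 8 – December 31, 2009: 207 days, exemption £388000 → (£635000 − £388000) × 1% × 207/365 = £1400.7945
Total = £3898.4932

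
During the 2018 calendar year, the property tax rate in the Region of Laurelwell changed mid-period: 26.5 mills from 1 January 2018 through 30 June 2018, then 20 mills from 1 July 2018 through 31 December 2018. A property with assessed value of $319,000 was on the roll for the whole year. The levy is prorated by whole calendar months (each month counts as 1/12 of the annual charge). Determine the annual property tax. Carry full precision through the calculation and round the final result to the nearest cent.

1 January – 30 June 2018: 6 months at 26.5 mills → $319,000 × 2.65% × 6/12 = $4,226.7500
1 July – 31 December 2018: 6 months at 20 mills → $319,000 × 2% × 6/12 = $3,190.0000
Total = $7,416.7500

$7,416.75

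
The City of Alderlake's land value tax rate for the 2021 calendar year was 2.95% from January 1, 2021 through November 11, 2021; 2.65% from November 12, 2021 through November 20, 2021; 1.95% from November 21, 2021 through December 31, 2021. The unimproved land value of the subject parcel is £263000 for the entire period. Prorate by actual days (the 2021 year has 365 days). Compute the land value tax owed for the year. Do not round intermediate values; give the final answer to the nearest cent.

January 1 – November 11, 2021: 315 days at 2.95% → £263000 × 2.95% × 315/365 = £6695.6918
November 12 – November 20, 2021: 9 days at 2.65% → £263000 × 2.65% × 9/365 = £171.8507
November 21 – December 31, 2021: 41 days at 1.95% → £263000 × 1.95% × 41/365 = £576.0781
Total = £7443.6205

£7443.62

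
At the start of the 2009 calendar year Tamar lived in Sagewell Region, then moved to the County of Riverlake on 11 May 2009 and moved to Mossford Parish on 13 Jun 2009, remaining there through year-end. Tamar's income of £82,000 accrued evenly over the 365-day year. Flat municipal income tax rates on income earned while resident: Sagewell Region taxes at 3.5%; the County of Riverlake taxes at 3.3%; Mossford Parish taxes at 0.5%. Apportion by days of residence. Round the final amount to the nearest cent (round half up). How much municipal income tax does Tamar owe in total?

Sagewell Region, 1 Jan – 10 May 2009: 130 days → £82,000 × 3.5% × 130/365 = £1,022.1918
The County of Riverlake, 11 May – 12 Jun 2009: 33 days → £82,000 × 3.3% × 33/365 = £244.6521
Mossford Parish, 13 Jun – 31 Dec 2009: 202 days → £82,000 × 0.5% × 202/365 = £226.9041
Total = £1,493.7479

£1,493.75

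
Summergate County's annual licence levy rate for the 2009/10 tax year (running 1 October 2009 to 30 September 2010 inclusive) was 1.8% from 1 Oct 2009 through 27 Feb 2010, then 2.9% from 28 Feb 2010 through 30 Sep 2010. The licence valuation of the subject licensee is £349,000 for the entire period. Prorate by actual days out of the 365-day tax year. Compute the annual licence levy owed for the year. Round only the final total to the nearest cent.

£8,543.33

1 Oct 2009 – 27 Feb 2010: 150 days at 1.8% → £349,000 × 1.8% × 150/365 = £2,581.6438
28 Feb – 30 Sep 2010: 215 days at 2.9% → £349,000 × 2.9% × 215/365 = £5,961.6849
Total = £8,543.3288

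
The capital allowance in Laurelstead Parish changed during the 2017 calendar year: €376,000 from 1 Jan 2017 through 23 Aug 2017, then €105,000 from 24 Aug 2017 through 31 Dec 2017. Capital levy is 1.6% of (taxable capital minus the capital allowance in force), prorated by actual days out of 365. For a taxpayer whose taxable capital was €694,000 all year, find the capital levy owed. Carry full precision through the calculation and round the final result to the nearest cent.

€6,632.33

1 Jan – 23 Aug 2017: 235 days, exemption €376,000 → (€694,000 − €376,000) × 1.6% × 235/365 = €3,275.8356
24 Aug – 31 Dec 2017: 130 days, exemption €105,000 → (€694,000 − €105,000) × 1.6% × 130/365 = €3,356.4932
Total = €6,632.3288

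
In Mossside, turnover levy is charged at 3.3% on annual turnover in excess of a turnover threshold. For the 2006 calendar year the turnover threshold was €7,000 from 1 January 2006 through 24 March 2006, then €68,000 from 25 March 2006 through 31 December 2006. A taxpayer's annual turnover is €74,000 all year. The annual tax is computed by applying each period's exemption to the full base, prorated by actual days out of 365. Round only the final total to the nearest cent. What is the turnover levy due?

€655.75

1 January – 24 March 2006: 83 days, exemption €7,000 → (€74,000 − €7,000) × 3.3% × 83/365 = €502.7753
25 March – 31 December 2006: 282 days, exemption €68,000 → (€74,000 − €68,000) × 3.3% × 282/365 = €152.9753
Total = €655.7507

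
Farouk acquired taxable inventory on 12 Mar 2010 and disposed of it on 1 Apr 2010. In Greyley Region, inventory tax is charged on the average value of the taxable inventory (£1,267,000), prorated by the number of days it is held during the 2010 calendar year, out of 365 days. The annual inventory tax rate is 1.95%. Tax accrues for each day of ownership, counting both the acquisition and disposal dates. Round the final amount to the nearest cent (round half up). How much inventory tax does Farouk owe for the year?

Days held (12 Mar – 1 Apr 2010): 21 out of 365
Tax = £1,267,000 × 1.95% × 21/365 = £1,421.4699

£1,421.47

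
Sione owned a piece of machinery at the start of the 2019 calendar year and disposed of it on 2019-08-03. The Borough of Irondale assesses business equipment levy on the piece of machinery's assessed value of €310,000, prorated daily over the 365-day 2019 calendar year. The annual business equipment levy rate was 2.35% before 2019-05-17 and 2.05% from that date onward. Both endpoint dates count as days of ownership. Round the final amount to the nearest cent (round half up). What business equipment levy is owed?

2019-01-01 to 2019-05-16: 136 days at 2.35% → €310,000 × 2.35% × 136/365 = €2,714.4110
2019-05-17 to 2019-08-03: 79 days at 2.05% → €310,000 × 2.05% × 79/365 = €1,375.4658
Total = €4,089.8767

€4,089.88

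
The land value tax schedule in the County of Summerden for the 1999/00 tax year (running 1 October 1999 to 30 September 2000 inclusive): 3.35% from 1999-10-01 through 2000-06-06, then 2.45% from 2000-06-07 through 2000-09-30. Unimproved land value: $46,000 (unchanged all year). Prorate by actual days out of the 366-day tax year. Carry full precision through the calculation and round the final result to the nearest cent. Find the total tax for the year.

1999-10-01 to 2000-06-06: 250 days at 3.35% → $46,000 × 3.35% × 250/366 = $1,052.5956
2000-06-07 to 2000-09-30: 116 days at 2.45% → $46,000 × 2.45% × 116/366 = $357.1913
Total = $1,409.7869

$1,409.79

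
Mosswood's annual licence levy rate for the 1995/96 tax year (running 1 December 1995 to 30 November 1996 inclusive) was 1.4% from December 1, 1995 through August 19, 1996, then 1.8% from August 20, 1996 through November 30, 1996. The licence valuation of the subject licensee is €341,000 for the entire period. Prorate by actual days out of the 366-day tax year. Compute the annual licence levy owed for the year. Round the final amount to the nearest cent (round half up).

€5,157.86

December 1, 1995 – August 19, 1996: 263 days at 1.4% → €341,000 × 1.4% × 263/366 = €3,430.4973
August 20 – November 30, 1996: 103 days at 1.8% → €341,000 × 1.8% × 103/366 = €1,727.3607
Total = €5,157.8579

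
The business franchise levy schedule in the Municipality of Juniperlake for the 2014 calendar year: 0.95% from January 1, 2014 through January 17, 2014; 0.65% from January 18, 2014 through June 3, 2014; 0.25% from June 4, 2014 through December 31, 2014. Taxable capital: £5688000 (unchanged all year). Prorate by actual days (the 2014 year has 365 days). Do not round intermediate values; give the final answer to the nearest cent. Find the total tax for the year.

January 1 – January 17, 2014: 17 days at 0.95% → £5688000 × 0.95% × 17/365 = £2516.7452
January 18 – June 3, 2014: 137 days at 0.65% → £5688000 × 0.65% × 137/365 = £13877.1616
June 4 – December 31, 2014: 211 days at 0.25% → £5688000 × 0.25% × 211/365 = £8220.3288
Total = £24614.2356

£24614.24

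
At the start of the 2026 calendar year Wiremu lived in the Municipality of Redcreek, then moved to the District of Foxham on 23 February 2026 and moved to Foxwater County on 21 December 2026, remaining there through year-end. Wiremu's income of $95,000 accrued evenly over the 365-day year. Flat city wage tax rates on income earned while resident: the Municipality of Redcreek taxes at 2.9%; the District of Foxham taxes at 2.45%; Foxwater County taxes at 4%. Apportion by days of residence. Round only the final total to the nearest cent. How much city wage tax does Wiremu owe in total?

$2,433.95

The Municipality of Redcreek, 1 January – 22 February 2026: 53 days → $95,000 × 2.9% × 53/365 = $400.0411
The District of Foxham, 23 February – 20 December 2026: 301 days → $95,000 × 2.45% × 301/365 = $1,919.3904
Foxwater County, 21 December – 31 December 2026: 11 days → $95,000 × 4% × 11/365 = $114.5205
Total = $2,433.9521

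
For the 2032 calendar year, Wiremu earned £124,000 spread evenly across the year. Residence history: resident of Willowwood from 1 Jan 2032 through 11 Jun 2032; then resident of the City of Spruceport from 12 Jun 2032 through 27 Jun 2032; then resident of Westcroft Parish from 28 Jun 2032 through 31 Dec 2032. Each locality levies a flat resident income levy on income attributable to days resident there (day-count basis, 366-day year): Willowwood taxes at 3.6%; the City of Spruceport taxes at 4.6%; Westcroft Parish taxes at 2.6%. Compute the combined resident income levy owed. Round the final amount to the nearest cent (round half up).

Willowwood, 1 Jan – 11 Jun 2032: 163 days → £124,000 × 3.6% × 163/366 = £1,988.0656
The City of Spruceport, 12 Jun – 27 Jun 2032: 16 days → £124,000 × 4.6% × 16/366 = £249.3552
Westcroft Parish, 28 Jun – 31 Dec 2032: 187 days → £124,000 × 2.6% × 187/366 = £1,647.2350
Total = £3,884.6557

£3,884.66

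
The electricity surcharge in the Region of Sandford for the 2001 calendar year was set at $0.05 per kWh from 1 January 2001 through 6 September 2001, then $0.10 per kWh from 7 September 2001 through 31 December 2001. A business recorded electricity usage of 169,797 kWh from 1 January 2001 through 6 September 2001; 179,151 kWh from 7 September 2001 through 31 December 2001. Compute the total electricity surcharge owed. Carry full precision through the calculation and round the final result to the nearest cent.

1 January – 6 September 2001: 169,797 kWh at $0.05/kWh → $8489.85
7 September – 31 December 2001: 179,151 kWh at $0.10/kWh → $17915.10

$26404.95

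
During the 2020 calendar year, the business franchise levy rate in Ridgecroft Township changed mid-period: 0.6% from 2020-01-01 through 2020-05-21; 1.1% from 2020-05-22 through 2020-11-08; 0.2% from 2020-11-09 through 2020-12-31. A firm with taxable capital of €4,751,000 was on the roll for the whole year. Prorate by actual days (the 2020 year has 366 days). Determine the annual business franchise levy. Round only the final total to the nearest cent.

2020-01-01 to 2020-05-21: 142 days at 0.6% → €4,751,000 × 0.6% × 142/366 = €11,059.7049
2020-05-22 to 2020-11-08: 171 days at 1.1% → €4,751,000 × 1.1% × 171/366 = €24,417.0246
2020-11-09 to 2020-12-31: 53 days at 0.2% → €4,751,000 × 0.2% × 53/366 = €1,375.9727
Total = €36,852.7022

€36,852.70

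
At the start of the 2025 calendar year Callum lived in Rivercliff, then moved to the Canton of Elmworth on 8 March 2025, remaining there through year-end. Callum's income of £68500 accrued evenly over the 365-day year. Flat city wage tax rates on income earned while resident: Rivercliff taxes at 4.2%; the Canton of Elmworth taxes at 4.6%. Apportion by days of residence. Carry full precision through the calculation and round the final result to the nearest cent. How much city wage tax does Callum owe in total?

£3101.45

Rivercliff, 1 January – 7 March 2025: 66 days → £68500 × 4.2% × 66/365 = £520.2247
The Canton of Elmworth, 8 March – 31 December 2025: 299 days → £68500 × 4.6% × 299/365 = £2581.2301
Total = £3101.4548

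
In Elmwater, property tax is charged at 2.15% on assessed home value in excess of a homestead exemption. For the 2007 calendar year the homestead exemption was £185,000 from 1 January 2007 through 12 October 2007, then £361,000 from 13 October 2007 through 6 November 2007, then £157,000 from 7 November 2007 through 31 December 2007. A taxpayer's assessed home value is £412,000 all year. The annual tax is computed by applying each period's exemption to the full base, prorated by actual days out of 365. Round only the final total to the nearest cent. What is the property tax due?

£4,712.03

1 January – 12 October 2007: 285 days, exemption £185,000 → (£412,000 − £185,000) × 2.15% × 285/365 = £3,810.8014
13 October – 6 November 2007: 25 days, exemption £361,000 → (£412,000 − £361,000) × 2.15% × 25/365 = £75.1027
7 November – 31 December 2007: 55 days, exemption £157,000 → (£412,000 − £157,000) × 2.15% × 55/365 = £826.1301
Total = £4,712.0342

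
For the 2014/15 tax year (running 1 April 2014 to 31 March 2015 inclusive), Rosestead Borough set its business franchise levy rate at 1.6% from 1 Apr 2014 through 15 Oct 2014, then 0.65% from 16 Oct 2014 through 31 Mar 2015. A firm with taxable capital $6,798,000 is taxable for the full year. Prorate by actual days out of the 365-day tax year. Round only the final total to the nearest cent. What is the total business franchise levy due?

1 Apr – 15 Oct 2014: 198 days at 1.6% → $6,798,000 × 1.6% × 198/365 = $59,002.9151
16 Oct 2014 – 31 Mar 2015: 167 days at 0.65% → $6,798,000 × 0.65% × 167/365 = $20,217.0658
Total = $79,219.9808

$79,219.98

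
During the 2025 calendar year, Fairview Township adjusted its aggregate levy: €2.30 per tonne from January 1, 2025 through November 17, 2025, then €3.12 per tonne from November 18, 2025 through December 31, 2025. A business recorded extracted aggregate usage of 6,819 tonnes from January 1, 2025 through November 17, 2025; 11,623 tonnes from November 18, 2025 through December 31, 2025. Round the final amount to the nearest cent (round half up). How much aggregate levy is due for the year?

January 1 – November 17, 2025: 6,819 tonnes at €2.30/tonne → €15683.70
November 18 – December 31, 2025: 11,623 tonnes at €3.12/tonne → €36263.76

€51947.46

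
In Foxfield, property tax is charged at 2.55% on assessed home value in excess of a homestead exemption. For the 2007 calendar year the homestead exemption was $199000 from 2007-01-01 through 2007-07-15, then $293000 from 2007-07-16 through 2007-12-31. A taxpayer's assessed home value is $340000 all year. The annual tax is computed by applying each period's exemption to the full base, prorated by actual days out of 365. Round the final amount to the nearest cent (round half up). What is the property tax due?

2007-01-01 to 2007-07-15: 196 days, exemption $199000 → ($340000 − $199000) × 2.55% × 196/365 = $1930.7342
2007-07-16 to 2007-12-31: 169 days, exemption $293000 → ($340000 − $293000) × 2.55% × 169/365 = $554.9219
Total = $2485.6562

$2485.66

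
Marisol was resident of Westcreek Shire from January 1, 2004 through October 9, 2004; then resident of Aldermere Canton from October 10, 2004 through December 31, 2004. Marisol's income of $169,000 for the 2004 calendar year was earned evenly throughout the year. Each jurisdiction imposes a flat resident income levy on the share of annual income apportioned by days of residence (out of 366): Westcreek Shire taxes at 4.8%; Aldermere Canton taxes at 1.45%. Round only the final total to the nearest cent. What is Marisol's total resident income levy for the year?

Westcreek Shire, January 1 – October 9, 2004: 283 days → $169,000 × 4.8% × 283/366 = $6,272.3934
Aldermere Canton, October 10 – December 31, 2004: 83 days → $169,000 × 1.45% × 83/366 = $555.7145
Total = $6,828.1079

$6,828.11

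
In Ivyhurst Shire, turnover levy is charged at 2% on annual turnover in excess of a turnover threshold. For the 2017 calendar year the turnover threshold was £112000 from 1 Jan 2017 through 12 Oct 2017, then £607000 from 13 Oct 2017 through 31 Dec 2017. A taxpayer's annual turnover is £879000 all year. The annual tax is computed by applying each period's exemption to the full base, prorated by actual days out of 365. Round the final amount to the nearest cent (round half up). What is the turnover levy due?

£13170.14

1 Jan – 12 Oct 2017: 285 days, exemption £112000 → (£879000 − £112000) × 2% × 285/365 = £11977.8082
13 Oct – 31 Dec 2017: 80 days, exemption £607000 → (£879000 − £607000) × 2% × 80/365 = £1192.3288
Total = £13170.1370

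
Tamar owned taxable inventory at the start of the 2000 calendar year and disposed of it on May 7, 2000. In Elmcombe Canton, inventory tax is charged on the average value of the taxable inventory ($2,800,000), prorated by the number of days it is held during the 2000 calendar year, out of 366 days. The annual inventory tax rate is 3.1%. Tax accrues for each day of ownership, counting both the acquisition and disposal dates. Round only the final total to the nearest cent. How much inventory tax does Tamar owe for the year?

$30,356.28

Days held (January 1 – May 7, 2000): 128 out of 366
Tax = $2,800,000 × 3.1% × 128/366 = $30,356.2842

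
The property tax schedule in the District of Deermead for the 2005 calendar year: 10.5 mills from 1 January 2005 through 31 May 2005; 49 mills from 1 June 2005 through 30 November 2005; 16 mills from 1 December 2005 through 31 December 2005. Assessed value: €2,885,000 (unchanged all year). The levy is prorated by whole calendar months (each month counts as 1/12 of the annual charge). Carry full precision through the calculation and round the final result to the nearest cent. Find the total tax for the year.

1 January – 31 May 2005: 5 months at 10.5 mills → €2,885,000 × 1.05% × 5/12 = €12,621.8750
1 June – 30 November 2005: 6 months at 49 mills → €2,885,000 × 4.9% × 6/12 = €70,682.5000
1 December – 31 December 2005: 1 month at 16 mills → €2,885,000 × 1.6% × 1/12 = €3,846.6667
Total = €87,151.0417

€87,151.04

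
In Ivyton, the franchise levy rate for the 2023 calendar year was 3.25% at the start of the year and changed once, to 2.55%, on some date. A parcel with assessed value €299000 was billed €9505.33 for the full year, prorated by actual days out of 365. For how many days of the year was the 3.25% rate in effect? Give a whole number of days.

328 days

Let d = days at the first rate; then 365 − d days at the second rate.
€299000 × [3.25%·d + 2.55%·(365−d)] / 365 = €9505.33
Solving gives d = 328, so the new rate took effect on 25 Nov 2023.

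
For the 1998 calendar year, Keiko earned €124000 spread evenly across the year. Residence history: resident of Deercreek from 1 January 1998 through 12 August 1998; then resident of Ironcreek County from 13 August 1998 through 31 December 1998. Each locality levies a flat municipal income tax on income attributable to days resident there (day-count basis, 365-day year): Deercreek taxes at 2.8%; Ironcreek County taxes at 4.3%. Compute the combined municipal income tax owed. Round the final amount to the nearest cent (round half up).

€4190.52

Deercreek, 1 January – 12 August 1998: 224 days → €124000 × 2.8% × 224/365 = €2130.7616
Ironcreek County, 13 August – 31 December 1998: 141 days → €124000 × 4.3% × 141/365 = €2059.7589
Total = €4190.5205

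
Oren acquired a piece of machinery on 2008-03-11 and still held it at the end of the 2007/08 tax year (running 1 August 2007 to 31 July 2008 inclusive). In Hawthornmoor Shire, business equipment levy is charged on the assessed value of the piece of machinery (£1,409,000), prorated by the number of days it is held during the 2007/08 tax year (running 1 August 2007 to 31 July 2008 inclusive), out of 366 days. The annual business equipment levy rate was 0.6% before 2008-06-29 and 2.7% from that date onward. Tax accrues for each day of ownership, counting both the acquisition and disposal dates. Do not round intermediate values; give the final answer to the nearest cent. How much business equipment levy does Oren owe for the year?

£5,970.93

2008-03-11 to 2008-06-28: 110 days at 0.6% → £1,409,000 × 0.6% × 110/366 = £2,540.8197
2008-06-29 to 2008-07-31: 33 days at 2.7% → £1,409,000 × 2.7% × 33/366 = £3,430.1066
Total = £5,970.9262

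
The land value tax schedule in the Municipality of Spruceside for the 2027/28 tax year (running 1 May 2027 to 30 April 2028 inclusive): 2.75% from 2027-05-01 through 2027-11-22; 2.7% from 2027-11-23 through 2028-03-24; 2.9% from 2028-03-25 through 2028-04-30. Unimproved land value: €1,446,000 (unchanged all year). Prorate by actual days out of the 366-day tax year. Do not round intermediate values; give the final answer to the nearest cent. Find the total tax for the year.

€39,741.30

2027-05-01 to 2027-11-22: 206 days at 2.75% → €1,446,000 × 2.75% × 206/366 = €22,381.3934
2027-11-23 to 2028-03-24: 123 days at 2.7% → €1,446,000 × 2.7% × 123/366 = €13,120.6721
2028-03-25 to 2028-04-30: 37 days at 2.9% → €1,446,000 × 2.9% × 37/366 = €4,239.2295
Total = €39,741.2951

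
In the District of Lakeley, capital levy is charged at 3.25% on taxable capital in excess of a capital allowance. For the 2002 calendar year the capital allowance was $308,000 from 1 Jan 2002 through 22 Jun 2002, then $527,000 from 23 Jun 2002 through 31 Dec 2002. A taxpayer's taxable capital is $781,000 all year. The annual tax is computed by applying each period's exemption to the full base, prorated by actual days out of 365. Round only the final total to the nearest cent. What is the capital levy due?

1 Jan – 22 Jun 2002: 173 days, exemption $308,000 → ($781,000 − $308,000) × 3.25% × 173/365 = $7,286.1438
23 Jun – 31 Dec 2002: 192 days, exemption $527,000 → ($781,000 − $527,000) × 3.25% × 192/365 = $4,342.3562
Total = $11,628.5000

$11,628.50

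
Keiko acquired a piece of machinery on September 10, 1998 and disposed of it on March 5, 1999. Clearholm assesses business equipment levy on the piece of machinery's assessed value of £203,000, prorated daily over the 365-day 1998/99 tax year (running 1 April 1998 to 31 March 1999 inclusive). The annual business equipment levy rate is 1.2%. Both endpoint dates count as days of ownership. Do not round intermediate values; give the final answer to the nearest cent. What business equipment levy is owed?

Days held (September 10, 1998 – March 5, 1999): 177 out of 365
Tax = £203,000 × 1.2% × 177/365 = £1,181.2932

£1,181.29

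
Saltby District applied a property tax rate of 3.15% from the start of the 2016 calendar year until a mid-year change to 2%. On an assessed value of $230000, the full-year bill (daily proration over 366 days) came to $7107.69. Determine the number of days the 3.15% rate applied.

347 days

Let d = days at the first rate; then 366 − d days at the second rate.
$230000 × [3.15%·d + 2%·(366−d)] / 366 = $7107.69
Solving gives d = 347, so the new rate took effect on December 13, 2016.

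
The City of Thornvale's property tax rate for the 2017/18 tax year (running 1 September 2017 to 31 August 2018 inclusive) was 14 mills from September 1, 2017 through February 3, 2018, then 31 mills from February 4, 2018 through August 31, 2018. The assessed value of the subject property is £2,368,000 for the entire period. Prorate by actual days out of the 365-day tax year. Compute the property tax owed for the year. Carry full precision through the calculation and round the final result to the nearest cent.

September 1, 2017 – February 3, 2018: 156 days at 14 mills → £2,368,000 × 1.4% × 156/365 = £14,169.0740
February 4 – August 31, 2018: 209 days at 31 mills → £2,368,000 × 3.1% × 209/365 = £42,033.6219
Total = £56,202.6959

£56,202.70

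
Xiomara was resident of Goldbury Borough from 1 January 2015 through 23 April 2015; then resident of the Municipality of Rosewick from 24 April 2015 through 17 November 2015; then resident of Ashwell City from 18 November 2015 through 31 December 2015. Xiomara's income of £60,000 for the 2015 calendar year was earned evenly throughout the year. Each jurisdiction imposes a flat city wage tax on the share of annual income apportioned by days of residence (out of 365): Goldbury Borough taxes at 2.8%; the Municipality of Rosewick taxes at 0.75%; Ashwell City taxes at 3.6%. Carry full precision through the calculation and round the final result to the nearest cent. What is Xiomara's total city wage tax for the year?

Goldbury Borough, 1 January – 23 April 2015: 113 days → £60,000 × 2.8% × 113/365 = £520.1096
The Municipality of Rosewick, 24 April – 17 November 2015: 208 days → £60,000 × 0.75% × 208/365 = £256.4384
Ashwell City, 18 November – 31 December 2015: 44 days → £60,000 × 3.6% × 44/365 = £260.3836
Total = £1,036.9315

£1,036.93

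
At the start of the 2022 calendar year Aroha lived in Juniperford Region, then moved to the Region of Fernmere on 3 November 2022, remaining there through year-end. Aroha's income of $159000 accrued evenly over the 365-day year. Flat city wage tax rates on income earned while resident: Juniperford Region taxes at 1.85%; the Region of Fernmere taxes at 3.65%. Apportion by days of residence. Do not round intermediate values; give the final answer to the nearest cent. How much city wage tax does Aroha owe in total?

Juniperford Region, 1 January – 2 November 2022: 306 days → $159000 × 1.85% × 306/365 = $2466.0247
The Region of Fernmere, 3 November – 31 December 2022: 59 days → $159000 × 3.65% × 59/365 = $938.1000
Total = $3404.1247

$3404.12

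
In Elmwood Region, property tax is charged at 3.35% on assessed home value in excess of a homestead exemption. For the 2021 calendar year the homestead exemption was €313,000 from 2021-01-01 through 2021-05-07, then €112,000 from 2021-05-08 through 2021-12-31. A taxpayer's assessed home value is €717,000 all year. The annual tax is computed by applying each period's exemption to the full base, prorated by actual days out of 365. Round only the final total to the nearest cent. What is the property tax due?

2021-01-01 to 2021-05-07: 127 days, exemption €313,000 → (€717,000 − €313,000) × 3.35% × 127/365 = €4,709.0904
2021-05-08 to 2021-12-31: 238 days, exemption €112,000 → (€717,000 − €112,000) × 3.35% × 238/365 = €13,215.5205
Total = €17,924.6110

€17,924.61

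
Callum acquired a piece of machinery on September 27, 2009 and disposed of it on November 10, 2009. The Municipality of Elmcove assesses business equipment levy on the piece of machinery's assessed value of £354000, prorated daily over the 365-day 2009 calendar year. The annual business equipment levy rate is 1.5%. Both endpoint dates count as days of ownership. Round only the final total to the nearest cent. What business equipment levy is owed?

Days held (September 27 – November 10, 2009): 45 out of 365
Tax = £354000 × 1.5% × 45/365 = £654.6575

£654.66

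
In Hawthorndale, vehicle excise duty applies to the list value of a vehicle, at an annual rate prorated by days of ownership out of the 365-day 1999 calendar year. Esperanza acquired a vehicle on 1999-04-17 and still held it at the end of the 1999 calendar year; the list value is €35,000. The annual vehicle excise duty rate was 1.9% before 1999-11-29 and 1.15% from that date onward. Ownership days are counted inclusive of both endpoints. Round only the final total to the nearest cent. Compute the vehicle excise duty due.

€448.14

1999-04-17 to 1999-11-28: 226 days at 1.9% → €35,000 × 1.9% × 226/365 = €411.7534
1999-11-29 to 1999-12-31: 33 days at 1.15% → €35,000 × 1.15% × 33/365 = €36.3904
Total = €448.1438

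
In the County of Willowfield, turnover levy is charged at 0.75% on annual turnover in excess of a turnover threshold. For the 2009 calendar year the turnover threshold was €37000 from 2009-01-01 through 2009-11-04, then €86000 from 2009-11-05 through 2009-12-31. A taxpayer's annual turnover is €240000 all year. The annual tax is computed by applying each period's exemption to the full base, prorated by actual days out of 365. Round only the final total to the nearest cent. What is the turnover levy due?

2009-01-01 to 2009-11-04: 308 days, exemption €37000 → (€240000 − €37000) × 0.75% × 308/365 = €1284.7397
2009-11-05 to 2009-12-31: 57 days, exemption €86000 → (€240000 − €86000) × 0.75% × 57/365 = €180.3699
Total = €1465.1096

€1465.11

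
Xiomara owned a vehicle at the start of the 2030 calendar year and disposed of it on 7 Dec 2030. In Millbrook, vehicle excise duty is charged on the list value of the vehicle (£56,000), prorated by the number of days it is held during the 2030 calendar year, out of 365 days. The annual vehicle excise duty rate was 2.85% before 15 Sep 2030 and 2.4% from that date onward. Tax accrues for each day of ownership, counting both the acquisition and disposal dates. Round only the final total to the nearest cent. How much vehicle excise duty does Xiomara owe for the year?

£1,433.06

1 Jan – 14 Sep 2030: 257 days at 2.85% → £56,000 × 2.85% × 257/365 = £1,123.7589
15 Sep – 7 Dec 2030: 84 days at 2.4% → £56,000 × 2.4% × 84/365 = £309.3041
Total = £1,433.0630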